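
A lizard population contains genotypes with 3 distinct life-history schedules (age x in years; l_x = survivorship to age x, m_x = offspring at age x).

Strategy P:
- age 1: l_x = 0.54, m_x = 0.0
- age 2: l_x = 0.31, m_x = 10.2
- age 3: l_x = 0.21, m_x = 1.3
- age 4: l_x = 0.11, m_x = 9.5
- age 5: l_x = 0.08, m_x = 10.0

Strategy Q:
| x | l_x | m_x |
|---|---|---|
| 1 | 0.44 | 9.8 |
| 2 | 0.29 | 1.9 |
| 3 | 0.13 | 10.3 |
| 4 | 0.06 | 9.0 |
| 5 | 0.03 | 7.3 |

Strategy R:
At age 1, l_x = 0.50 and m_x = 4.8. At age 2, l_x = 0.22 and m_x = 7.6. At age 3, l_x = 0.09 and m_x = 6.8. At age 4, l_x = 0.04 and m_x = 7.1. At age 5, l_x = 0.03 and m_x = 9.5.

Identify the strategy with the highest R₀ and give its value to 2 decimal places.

Strategy P: R₀ = 0.54×0.0 + 0.31×10.2 + 0.21×1.3 + 0.11×9.5 + 0.08×10.0 = 5.2800
Strategy Q: R₀ = 0.44×9.8 + 0.29×1.9 + 0.13×10.3 + 0.06×9.0 + 0.03×7.3 = 6.9610
Strategy R: R₀ = 0.50×4.8 + 0.22×7.6 + 0.09×6.8 + 0.04×7.1 + 0.03×9.5 = 5.2530
Highest R₀: strategy Q with 6.9610.

6.96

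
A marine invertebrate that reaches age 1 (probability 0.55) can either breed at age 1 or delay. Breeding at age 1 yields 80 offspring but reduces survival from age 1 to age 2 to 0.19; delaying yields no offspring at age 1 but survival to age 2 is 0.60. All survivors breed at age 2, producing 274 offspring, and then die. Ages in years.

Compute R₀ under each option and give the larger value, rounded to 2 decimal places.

breed at age 1: R₀ = 0.55 × (80 + 0.19 × 274) = 0.55 × 132.0600 = 72.6330
delay to age 2: R₀ = 0.55 × (0.60 × 274) = 0.55 × 164.4000 = 90.4200
Higher: delay to age 2 (90.4200).

90.42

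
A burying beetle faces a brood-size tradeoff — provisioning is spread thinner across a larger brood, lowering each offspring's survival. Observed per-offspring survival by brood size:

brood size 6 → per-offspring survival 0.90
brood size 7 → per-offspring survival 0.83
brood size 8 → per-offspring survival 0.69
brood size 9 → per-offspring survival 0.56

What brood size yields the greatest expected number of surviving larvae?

7

Expected surviving larvae = c × s(c):
  c=6: 6 × 0.90 = 5.400
  c=7: 7 × 0.83 = 5.810
  c=8: 8 × 0.69 = 5.520
  c=9: 9 × 0.56 = 5.040
Maximum at c = 7 (5.810 surviving larvae).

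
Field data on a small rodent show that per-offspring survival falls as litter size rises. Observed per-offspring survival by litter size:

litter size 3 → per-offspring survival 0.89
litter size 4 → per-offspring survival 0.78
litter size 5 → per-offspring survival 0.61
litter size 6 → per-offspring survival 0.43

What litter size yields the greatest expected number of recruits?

4

Expected recruits = c × s(c):
  c=3: 3 × 0.89 = 2.670
  c=4: 4 × 0.78 = 3.120
  c=5: 5 × 0.61 = 3.050
  c=6: 6 × 0.43 = 2.580
Maximum at c = 4 (3.120 recruits).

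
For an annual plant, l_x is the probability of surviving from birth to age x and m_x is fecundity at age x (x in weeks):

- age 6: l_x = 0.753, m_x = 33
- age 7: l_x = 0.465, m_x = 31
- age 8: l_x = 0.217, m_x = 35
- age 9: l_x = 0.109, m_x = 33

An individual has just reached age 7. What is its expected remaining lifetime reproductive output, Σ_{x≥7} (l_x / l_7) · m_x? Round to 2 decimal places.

l_7 = 0.465. Conditional survival from age 7 to x is l_x / l_7.
  x=7: (0.465/0.465) × 31 = 31.0000
  x=8: (0.217/0.465) × 35 = 16.3333
  x=9: (0.109/0.465) × 33 = 7.7355
Sum = 31.0000 + 16.3333 + 7.7355 = 55.0688

55.07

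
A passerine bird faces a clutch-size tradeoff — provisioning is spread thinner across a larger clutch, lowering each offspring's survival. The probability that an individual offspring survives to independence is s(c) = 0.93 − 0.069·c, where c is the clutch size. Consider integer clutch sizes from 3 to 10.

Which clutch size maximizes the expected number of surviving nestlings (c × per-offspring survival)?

Expected surviving nestlings = c × s(c):
  c=3: 3 × 0.723 = 2.169
  c=4: 4 × 0.654 = 2.616
  c=5: 5 × 0.585 = 2.925
  c=6: 6 × 0.516 = 3.096
  c=7: 7 × 0.447 = 3.129
  c=8: 8 × 0.378 = 3.024
  c=9: 9 × 0.309 = 2.781
  c=10: 10 × 0.240 = 2.400
Maximum at c = 7 (3.129 surviving nestlings).

7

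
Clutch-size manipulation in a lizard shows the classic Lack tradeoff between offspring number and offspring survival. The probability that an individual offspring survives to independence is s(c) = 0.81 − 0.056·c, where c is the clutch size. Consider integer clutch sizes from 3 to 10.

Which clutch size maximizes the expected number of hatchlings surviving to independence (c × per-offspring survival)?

7

Expected hatchlings surviving to independence = c × s(c):
  c=3: 3 × 0.642 = 1.926
  c=4: 4 × 0.586 = 2.344
  c=5: 5 × 0.530 = 2.650
  c=6: 6 × 0.474 = 2.844
  c=7: 7 × 0.418 = 2.926
  c=8: 8 × 0.362 = 2.896
  c=9: 9 × 0.306 = 2.754
  c=10: 10 × 0.250 = 2.500
Maximum at c = 7 (2.926 hatchlings surviving to independence).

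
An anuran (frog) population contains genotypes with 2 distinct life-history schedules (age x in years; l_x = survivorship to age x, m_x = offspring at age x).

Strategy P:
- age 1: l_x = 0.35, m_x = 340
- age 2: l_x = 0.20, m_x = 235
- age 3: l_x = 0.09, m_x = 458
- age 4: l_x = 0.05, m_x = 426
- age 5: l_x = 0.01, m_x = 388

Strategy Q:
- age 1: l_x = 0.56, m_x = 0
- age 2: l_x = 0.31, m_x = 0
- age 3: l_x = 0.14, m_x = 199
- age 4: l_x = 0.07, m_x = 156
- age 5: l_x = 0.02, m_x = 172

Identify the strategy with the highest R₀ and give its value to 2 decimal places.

232.40

Strategy P: R₀ = 0.35×340 + 0.20×235 + 0.09×458 + 0.05×426 + 0.01×388 = 232.4000
Strategy Q: R₀ = 0.56×0 + 0.31×0 + 0.14×199 + 0.07×156 + 0.02×172 = 42.2200
Highest R₀: strategy P with 232.4000.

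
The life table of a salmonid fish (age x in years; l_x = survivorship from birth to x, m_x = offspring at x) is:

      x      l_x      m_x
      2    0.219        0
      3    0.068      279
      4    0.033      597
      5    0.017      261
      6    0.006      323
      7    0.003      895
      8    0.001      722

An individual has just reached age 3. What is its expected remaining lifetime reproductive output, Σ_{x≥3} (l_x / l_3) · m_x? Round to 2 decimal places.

l_3 = 0.068. Conditional survival from age 3 to x is l_x / l_3.
  x=3: (0.068/0.068) × 279 = 279.0000
  x=4: (0.033/0.068) × 597 = 289.7206
  x=5: (0.017/0.068) × 261 = 65.2500
  x=6: (0.006/0.068) × 323 = 28.5000
  x=7: (0.003/0.068) × 895 = 39.4853
  x=8: (0.001/0.068) × 722 = 10.6176
Sum = 279.0000 + 289.7206 + 65.2500 + 28.5000 + 39.4853 + 10.6176 = 712.5735

712.57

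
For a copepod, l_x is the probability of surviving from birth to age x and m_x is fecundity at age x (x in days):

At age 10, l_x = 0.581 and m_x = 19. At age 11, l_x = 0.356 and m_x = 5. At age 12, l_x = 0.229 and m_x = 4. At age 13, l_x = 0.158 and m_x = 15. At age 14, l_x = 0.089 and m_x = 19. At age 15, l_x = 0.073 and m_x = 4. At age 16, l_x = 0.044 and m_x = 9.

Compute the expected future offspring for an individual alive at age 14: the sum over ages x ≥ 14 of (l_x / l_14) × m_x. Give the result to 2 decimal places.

26.73

l_14 = 0.089. Conditional survival from age 14 to x is l_x / l_14.
  x=14: (0.089/0.089) × 19 = 19.0000
  x=15: (0.073/0.089) × 4 = 3.2809
  x=16: (0.044/0.089) × 9 = 4.4494
Sum = 19.0000 + 3.2809 + 4.4494 = 26.7303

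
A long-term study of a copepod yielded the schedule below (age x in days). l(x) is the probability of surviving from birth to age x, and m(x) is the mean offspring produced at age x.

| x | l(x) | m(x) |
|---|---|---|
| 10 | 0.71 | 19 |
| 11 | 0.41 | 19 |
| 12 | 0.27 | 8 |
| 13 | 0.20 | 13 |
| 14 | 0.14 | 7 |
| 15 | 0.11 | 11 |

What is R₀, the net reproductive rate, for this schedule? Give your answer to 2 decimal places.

28.23

R₀ = Σ l(x) m(x):
  age 10: 0.71 × 19 = 13.4900
  age 11: 0.41 × 19 = 7.7900
  age 12: 0.27 × 8 = 2.1600
  age 13: 0.20 × 13 = 2.6000
  age 14: 0.14 × 7 = 0.9800
  age 15: 0.11 × 11 = 1.2100
R₀ = 13.4900 + 7.7900 + 2.1600 + 2.6000 + 0.9800 + 1.2100 = 28.2300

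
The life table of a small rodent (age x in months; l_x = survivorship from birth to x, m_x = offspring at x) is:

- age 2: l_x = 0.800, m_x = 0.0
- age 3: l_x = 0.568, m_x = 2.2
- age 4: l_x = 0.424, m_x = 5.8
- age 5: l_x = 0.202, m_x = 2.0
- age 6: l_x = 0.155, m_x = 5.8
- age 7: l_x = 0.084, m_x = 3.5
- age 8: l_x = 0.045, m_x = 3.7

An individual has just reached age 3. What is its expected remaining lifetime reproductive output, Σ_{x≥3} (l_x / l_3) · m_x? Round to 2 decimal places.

9.63

l_3 = 0.568. Conditional survival from age 3 to x is l_x / l_3.
  x=3: (0.568/0.568) × 2.2 = 2.2000
  x=4: (0.424/0.568) × 5.8 = 4.3296
  x=5: (0.202/0.568) × 2.0 = 0.7113
  x=6: (0.155/0.568) × 5.8 = 1.5827
  x=7: (0.084/0.568) × 3.5 = 0.5176
  x=8: (0.045/0.568) × 3.7 = 0.2931
Sum = 2.2000 + 4.3296 + 0.7113 + 1.5827 + 0.5176 + 0.2931 = 9.6343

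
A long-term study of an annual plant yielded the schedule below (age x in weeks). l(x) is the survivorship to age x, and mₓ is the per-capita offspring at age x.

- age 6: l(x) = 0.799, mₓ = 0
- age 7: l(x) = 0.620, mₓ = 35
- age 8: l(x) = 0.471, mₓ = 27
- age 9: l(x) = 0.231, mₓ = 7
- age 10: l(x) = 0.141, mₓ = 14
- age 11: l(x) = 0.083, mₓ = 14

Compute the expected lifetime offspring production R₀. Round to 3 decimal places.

R₀ = Σ l(x) mₓ:
  age 6: 0.799 × 0 = 0.0000
  age 7: 0.620 × 35 = 21.7000
  age 8: 0.471 × 27 = 12.7170
  age 9: 0.231 × 7 = 1.6170
  age 10: 0.141 × 14 = 1.9740
  age 11: 0.083 × 14 = 1.1620
R₀ = 0.0000 + 21.7000 + 12.7170 + 1.6170 + 1.9740 + 1.1620 = 39.1700

39.170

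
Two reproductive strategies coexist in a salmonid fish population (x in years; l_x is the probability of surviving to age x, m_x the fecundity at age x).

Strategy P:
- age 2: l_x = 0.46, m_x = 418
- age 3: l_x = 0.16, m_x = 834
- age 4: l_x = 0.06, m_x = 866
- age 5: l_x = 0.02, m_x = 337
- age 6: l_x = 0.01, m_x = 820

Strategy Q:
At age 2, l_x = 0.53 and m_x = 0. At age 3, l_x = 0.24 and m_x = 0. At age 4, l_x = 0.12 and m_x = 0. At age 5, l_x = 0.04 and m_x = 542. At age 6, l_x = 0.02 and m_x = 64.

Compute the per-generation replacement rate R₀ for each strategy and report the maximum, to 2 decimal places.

392.62

Strategy P: R₀ = 0.46×418 + 0.16×834 + 0.06×866 + 0.02×337 + 0.01×820 = 392.6200
Strategy Q: R₀ = 0.53×0 + 0.24×0 + 0.12×0 + 0.04×542 + 0.02×64 = 22.9600
Highest R₀: strategy P with 392.6200.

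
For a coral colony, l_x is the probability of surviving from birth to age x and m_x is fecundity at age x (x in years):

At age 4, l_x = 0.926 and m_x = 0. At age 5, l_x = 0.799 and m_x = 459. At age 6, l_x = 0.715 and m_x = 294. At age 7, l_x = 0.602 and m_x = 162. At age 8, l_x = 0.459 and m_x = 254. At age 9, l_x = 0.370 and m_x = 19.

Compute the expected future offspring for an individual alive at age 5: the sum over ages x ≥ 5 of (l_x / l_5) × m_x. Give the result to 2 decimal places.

l_5 = 0.799. Conditional survival from age 5 to x is l_x / l_5.
  x=5: (0.799/0.799) × 459 = 459.0000
  x=6: (0.715/0.799) × 294 = 263.0914
  x=7: (0.602/0.799) × 162 = 122.0576
  x=8: (0.459/0.799) × 254 = 145.9149
  x=9: (0.370/0.799) × 19 = 8.7985
Sum = 459.0000 + 263.0914 + 122.0576 + 145.9149 + 8.7985 = 998.8623

998.86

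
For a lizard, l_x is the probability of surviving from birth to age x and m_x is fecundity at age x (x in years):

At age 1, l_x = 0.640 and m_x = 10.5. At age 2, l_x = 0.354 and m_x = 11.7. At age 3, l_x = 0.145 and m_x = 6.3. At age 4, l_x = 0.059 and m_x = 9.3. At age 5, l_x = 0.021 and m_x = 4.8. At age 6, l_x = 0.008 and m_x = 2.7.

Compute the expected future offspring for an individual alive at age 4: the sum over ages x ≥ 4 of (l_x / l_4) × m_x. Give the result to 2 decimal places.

11.37

l_4 = 0.059. Conditional survival from age 4 to x is l_x / l_4.
  x=4: (0.059/0.059) × 9.3 = 9.3000
  x=5: (0.021/0.059) × 4.8 = 1.7085
  x=6: (0.008/0.059) × 2.7 = 0.3661
Sum = 9.3000 + 1.7085 + 0.3661 = 11.3746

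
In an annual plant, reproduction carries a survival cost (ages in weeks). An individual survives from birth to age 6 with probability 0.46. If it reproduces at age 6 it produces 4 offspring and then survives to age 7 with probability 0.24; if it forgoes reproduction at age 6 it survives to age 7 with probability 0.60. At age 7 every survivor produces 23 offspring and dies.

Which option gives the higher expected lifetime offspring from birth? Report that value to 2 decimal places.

breed at age 6: R₀ = 0.46 × (4 + 0.24 × 23) = 0.46 × 9.5200 = 4.3792
delay to age 7: R₀ = 0.46 × (0.60 × 23) = 0.46 × 13.8000 = 6.3480
Higher: delay to age 7 (6.3480).

6.35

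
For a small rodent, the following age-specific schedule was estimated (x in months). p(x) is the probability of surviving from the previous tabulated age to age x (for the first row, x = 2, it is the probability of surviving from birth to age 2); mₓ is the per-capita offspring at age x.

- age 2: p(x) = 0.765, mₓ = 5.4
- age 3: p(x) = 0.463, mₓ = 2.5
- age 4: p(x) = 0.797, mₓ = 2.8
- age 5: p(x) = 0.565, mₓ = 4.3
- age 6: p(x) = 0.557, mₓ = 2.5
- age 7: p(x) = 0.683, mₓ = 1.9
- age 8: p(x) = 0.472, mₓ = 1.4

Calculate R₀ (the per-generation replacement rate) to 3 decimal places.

Survivorship from birth: l_x = p_2·p_3·…·p_x.
  l_2 = 0.76500
  l_3 = 0.35420
  l_4 = 0.28229
  l_5 = 0.15950
  l_6 = 0.08884
  l_7 = 0.06068
  l_8 = 0.02864
R₀ = Σ l_x mₓ:
  age 2: 0.76500 × 5.4 = 4.1310
  age 3: 0.35420 × 2.5 = 0.8855
  age 4: 0.28229 × 2.8 = 0.7904
  age 5: 0.15950 × 4.3 = 0.6858
  age 6: 0.08884 × 2.5 = 0.2221
  age 7: 0.06068 × 1.9 = 0.1153
  age 8: 0.02864 × 1.4 = 0.0401
R₀ = 4.1310 + 0.8855 + 0.7904 + 0.6858 + 0.2221 + 0.1153 + 0.0401 = 6.8703

6.870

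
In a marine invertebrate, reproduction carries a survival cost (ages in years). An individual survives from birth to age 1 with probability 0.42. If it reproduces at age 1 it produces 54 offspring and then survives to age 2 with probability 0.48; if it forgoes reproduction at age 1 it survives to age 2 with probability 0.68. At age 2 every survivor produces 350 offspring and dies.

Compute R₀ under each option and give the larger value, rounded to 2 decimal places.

breed at age 1: R₀ = 0.42 × (54 + 0.48 × 350) = 0.42 × 222.0000 = 93.2400
delay to age 2: R₀ = 0.42 × (0.68 × 350) = 0.42 × 238.0000 = 99.9600
Higher: delay to age 2 (99.9600).

99.96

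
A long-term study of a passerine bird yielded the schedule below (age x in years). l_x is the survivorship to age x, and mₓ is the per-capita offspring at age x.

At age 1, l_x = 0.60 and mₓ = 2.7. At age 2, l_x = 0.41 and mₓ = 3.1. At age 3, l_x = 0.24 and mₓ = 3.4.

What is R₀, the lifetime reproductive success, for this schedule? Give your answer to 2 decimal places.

R₀ = Σ l_x mₓ:
  age 1: 0.60 × 2.7 = 1.6200
  age 2: 0.41 × 3.1 = 1.2710
  age 3: 0.24 × 3.4 = 0.8160
R₀ = 1.6200 + 1.2710 + 0.8160 = 3.7070

3.71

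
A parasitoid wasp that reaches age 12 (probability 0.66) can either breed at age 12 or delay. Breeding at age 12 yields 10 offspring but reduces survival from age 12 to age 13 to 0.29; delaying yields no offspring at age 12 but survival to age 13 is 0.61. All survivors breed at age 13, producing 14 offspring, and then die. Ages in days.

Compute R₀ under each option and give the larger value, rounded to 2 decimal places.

9.28

breed at age 12: R₀ = 0.66 × (10 + 0.29 × 14) = 0.66 × 14.0600 = 9.2796
delay to age 13: R₀ = 0.66 × (0.61 × 14) = 0.66 × 8.5400 = 5.6364
Higher: breed at age 12 (9.2796).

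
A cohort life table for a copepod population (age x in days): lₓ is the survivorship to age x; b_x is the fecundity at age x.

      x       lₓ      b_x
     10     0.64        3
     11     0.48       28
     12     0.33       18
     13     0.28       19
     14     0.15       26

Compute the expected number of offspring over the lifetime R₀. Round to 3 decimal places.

30.520

R₀ = Σ lₓ b_x:
  age 10: 0.64 × 3 = 1.9200
  age 11: 0.48 × 28 = 13.4400
  age 12: 0.33 × 18 = 5.9400
  age 13: 0.28 × 19 = 5.3200
  age 14: 0.15 × 26 = 3.9000
R₀ = 1.9200 + 13.4400 + 5.9400 + 5.3200 + 3.9000 = 30.5200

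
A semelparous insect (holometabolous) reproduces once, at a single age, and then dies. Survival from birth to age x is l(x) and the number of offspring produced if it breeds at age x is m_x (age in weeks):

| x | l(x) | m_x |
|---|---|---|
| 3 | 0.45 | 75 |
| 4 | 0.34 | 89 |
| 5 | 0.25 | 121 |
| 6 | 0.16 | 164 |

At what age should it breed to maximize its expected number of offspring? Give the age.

Expected offspring if breeding at age x = l(x) × m_x:
  age 3: 0.45 × 75 = 33.750
  age 4: 0.34 × 89 = 30.260
  age 5: 0.25 × 121 = 30.250
  age 6: 0.16 × 164 = 26.240
Maximum at age 3 (33.750).

3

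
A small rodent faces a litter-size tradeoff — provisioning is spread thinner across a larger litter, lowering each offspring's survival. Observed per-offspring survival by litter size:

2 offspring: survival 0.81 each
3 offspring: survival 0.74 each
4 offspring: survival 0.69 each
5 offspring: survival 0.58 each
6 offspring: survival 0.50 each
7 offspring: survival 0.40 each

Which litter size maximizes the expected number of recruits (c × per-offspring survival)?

Expected recruits = c × s(c):
  c=2: 2 × 0.81 = 1.620
  c=3: 3 × 0.74 = 2.220
  c=4: 4 × 0.69 = 2.760
  c=5: 5 × 0.58 = 2.900
  c=6: 6 × 0.50 = 3.000
  c=7: 7 × 0.40 = 2.800
Maximum at c = 6 (3.000 recruits).

6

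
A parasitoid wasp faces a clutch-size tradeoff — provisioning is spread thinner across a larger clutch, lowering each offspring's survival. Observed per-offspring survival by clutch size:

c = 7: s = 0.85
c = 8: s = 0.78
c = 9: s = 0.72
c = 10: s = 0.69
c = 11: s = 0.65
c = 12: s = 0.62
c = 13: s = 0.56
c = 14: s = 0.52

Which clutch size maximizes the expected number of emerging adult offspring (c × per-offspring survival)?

Expected emerging adult offspring = c × s(c):
  c=7: 7 × 0.85 = 5.950
  c=8: 8 × 0.78 = 6.240
  c=9: 9 × 0.72 = 6.480
  c=10: 10 × 0.69 = 6.900
  c=11: 11 × 0.65 = 7.150
  c=12: 12 × 0.62 = 7.440
  c=13: 13 × 0.56 = 7.280
  c=14: 14 × 0.52 = 7.280
Maximum at c = 12 (7.440 emerging adult offspring).

12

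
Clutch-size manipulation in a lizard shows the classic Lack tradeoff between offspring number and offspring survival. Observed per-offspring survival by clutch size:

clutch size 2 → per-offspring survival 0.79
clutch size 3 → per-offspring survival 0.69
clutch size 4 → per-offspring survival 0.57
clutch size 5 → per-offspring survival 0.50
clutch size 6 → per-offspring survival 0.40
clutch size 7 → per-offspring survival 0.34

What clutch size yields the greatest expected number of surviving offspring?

5

Expected surviving offspring = c × s(c):
  c=2: 2 × 0.79 = 1.580
  c=3: 3 × 0.69 = 2.070
  c=4: 4 × 0.57 = 2.280
  c=5: 5 × 0.50 = 2.500
  c=6: 6 × 0.40 = 2.400
  c=7: 7 × 0.34 = 2.380
Maximum at c = 5 (2.500 surviving offspring).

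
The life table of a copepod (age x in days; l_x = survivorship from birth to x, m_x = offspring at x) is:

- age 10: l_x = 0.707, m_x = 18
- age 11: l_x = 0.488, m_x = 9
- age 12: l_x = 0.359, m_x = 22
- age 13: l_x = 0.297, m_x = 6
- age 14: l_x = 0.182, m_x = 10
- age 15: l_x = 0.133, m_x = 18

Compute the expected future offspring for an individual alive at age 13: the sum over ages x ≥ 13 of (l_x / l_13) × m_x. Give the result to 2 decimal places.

l_13 = 0.297. Conditional survival from age 13 to x is l_x / l_13.
  x=13: (0.297/0.297) × 6 = 6.0000
  x=14: (0.182/0.297) × 10 = 6.1279
  x=15: (0.133/0.297) × 18 = 8.0606
Sum = 6.0000 + 6.1279 + 8.0606 = 20.1886

20.19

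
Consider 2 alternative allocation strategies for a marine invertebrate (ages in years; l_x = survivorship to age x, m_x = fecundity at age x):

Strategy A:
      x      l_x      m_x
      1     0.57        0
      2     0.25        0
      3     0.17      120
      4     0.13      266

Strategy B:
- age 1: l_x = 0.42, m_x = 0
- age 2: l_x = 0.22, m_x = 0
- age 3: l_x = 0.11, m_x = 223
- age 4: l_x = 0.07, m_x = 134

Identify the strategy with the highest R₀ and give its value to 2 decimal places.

Strategy A: R₀ = 0.57×0 + 0.25×0 + 0.17×120 + 0.13×266 = 54.9800
Strategy B: R₀ = 0.42×0 + 0.22×0 + 0.11×223 + 0.07×134 = 33.9100
Highest R₀: strategy A with 54.9800.

54.98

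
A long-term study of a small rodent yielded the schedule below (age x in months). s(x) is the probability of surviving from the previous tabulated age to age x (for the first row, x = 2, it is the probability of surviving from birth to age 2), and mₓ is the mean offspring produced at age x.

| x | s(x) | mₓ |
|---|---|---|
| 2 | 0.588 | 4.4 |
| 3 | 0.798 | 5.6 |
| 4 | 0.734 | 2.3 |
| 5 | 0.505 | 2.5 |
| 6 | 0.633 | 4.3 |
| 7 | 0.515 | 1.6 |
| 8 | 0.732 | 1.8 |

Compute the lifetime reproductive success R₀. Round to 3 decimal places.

7.081

Survivorship from birth: l_x = s_2·s_3·…·s_x.
  l_2 = 0.58800
  l_3 = 0.46922
  l_4 = 0.34441
  l_5 = 0.17393
  l_6 = 0.11010
  l_7 = 0.05670
  l_8 = 0.04150
R₀ = Σ l_x mₓ:
  age 2: 0.58800 × 4.4 = 2.5872
  age 3: 0.46922 × 5.6 = 2.6276
  age 4: 0.34441 × 2.3 = 0.7921
  age 5: 0.17393 × 2.5 = 0.4348
  age 6: 0.11010 × 4.3 = 0.4734
  age 7: 0.05670 × 1.6 = 0.0907
  age 8: 0.04150 × 1.8 = 0.0747
R₀ = 2.5872 + 2.6276 + 0.7921 + 0.4348 + 0.4734 + 0.0907 + 0.0747 = 7.0807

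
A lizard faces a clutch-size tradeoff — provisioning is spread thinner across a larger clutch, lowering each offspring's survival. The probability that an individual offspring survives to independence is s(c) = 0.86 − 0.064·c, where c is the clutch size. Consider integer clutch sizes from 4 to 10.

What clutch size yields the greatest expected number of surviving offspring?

Expected surviving offspring = c × s(c):
  c=4: 4 × 0.604 = 2.416
  c=5: 5 × 0.540 = 2.700
  c=6: 6 × 0.476 = 2.856
  c=7: 7 × 0.412 = 2.884
  c=8: 8 × 0.348 = 2.784
  c=9: 9 × 0.284 = 2.556
  c=10: 10 × 0.220 = 2.200
Maximum at c = 7 (2.884 surviving offspring).

7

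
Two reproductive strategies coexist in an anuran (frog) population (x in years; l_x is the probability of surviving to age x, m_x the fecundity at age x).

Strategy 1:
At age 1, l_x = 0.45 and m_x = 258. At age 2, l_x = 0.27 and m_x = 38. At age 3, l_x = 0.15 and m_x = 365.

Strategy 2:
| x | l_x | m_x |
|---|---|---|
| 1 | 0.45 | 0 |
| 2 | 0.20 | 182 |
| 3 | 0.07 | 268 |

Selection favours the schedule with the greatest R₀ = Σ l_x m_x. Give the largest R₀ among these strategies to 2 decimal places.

Strategy 1: R₀ = 0.45×258 + 0.27×38 + 0.15×365 = 181.1100
Strategy 2: R₀ = 0.45×0 + 0.20×182 + 0.07×268 = 55.1600
Highest R₀: strategy 1 with 181.1100.

181.11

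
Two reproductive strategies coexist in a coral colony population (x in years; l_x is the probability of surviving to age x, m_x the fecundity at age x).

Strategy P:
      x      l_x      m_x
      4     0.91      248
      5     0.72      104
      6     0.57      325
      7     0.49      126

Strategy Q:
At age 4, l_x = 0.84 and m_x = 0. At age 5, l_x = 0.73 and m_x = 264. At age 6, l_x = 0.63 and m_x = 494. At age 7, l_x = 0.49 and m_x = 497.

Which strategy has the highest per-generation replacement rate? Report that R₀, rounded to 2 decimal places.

747.47

Strategy P: R₀ = 0.91×248 + 0.72×104 + 0.57×325 + 0.49×126 = 547.5500
Strategy Q: R₀ = 0.84×0 + 0.73×264 + 0.63×494 + 0.49×497 = 747.4700
Highest R₀: strategy Q with 747.4700.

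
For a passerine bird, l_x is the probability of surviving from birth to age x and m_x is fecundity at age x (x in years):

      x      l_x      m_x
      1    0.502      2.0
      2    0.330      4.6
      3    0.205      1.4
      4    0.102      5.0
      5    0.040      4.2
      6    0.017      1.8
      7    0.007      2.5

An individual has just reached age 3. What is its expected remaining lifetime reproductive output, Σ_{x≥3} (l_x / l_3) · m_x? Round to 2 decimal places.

4.94

l_3 = 0.205. Conditional survival from age 3 to x is l_x / l_3.
  x=3: (0.205/0.205) × 1.4 = 1.4000
  x=4: (0.102/0.205) × 5.0 = 2.4878
  x=5: (0.040/0.205) × 4.2 = 0.8195
  x=6: (0.017/0.205) × 1.8 = 0.1493
  x=7: (0.007/0.205) × 2.5 = 0.0854
Sum = 1.4000 + 2.4878 + 0.8195 + 0.1493 + 0.0854 = 4.9420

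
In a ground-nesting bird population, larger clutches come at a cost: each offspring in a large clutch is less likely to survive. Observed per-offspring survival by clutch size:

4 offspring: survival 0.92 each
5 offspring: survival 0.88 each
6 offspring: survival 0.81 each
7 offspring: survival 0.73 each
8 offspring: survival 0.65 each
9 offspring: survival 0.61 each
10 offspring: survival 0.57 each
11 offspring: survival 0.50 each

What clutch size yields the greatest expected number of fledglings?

Expected fledglings = c × s(c):
  c=4: 4 × 0.92 = 3.680
  c=5: 5 × 0.88 = 4.400
  c=6: 6 × 0.81 = 4.860
  c=7: 7 × 0.73 = 5.110
  c=8: 8 × 0.65 = 5.200
  c=9: 9 × 0.61 = 5.490
  c=10: 10 × 0.57 = 5.700
  c=11: 11 × 0.50 = 5.500
Maximum at c = 10 (5.700 fledglings).

10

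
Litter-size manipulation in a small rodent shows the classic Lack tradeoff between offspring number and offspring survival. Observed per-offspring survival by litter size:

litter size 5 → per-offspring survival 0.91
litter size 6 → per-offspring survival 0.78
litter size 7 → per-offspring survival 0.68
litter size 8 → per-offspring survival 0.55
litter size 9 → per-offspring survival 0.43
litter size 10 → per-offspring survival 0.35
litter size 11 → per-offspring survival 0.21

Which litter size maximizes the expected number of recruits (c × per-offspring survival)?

7

Expected recruits = c × s(c):
  c=5: 5 × 0.91 = 4.550
  c=6: 6 × 0.78 = 4.680
  c=7: 7 × 0.68 = 4.760
  c=8: 8 × 0.55 = 4.400
  c=9: 9 × 0.43 = 3.870
  c=10: 10 × 0.35 = 3.500
  c=11: 11 × 0.21 = 2.310
Maximum at c = 7 (4.760 recruits).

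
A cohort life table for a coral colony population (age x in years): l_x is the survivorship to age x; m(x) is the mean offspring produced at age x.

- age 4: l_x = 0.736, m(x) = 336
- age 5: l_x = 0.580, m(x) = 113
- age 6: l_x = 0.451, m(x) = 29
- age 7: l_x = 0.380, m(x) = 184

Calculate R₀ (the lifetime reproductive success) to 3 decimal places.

R₀ = Σ l_x m(x):
  age 4: 0.736 × 336 = 247.2960
  age 5: 0.580 × 113 = 65.5400
  age 6: 0.451 × 29 = 13.0790
  age 7: 0.380 × 184 = 69.9200
R₀ = 247.2960 + 65.5400 + 13.0790 + 69.9200 = 395.8350

395.835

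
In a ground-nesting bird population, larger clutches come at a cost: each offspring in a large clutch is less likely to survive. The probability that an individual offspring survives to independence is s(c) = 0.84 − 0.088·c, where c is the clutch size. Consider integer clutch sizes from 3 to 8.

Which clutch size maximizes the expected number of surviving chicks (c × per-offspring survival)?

Expected surviving chicks = c × s(c):
  c=3: 3 × 0.576 = 1.728
  c=4: 4 × 0.488 = 1.952
  c=5: 5 × 0.400 = 2.000
  c=6: 6 × 0.312 = 1.872
  c=7: 7 × 0.224 = 1.568
  c=8: 8 × 0.136 = 1.088
Maximum at c = 5 (2.000 surviving chicks).

5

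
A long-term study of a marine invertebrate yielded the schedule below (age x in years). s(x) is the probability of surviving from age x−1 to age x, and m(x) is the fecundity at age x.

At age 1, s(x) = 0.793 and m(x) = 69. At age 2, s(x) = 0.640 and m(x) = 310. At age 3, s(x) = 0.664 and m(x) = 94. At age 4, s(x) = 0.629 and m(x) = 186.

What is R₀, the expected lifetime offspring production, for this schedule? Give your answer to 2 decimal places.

Survivorship from birth: l_x = s_1·s_2·…·s_x.
  l_1 = 0.79300
  l_2 = 0.50752
  l_3 = 0.33699
  l_4 = 0.21197
R₀ = Σ l_x m(x):
  age 1: 0.79300 × 69 = 54.7170
  age 2: 0.50752 × 310 = 157.3312
  age 3: 0.33699 × 94 = 31.6771
  age 4: 0.21197 × 186 = 39.4264
R₀ = 54.7170 + 157.3312 + 31.6771 + 39.4264 = 283.1517

283.15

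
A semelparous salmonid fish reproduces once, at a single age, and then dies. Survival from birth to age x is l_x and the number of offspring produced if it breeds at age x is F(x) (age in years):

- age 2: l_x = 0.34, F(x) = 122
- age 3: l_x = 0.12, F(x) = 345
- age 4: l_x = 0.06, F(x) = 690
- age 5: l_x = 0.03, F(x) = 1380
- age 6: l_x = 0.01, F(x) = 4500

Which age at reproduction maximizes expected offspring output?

Expected offspring if breeding at age x = l_x × F(x):
  age 2: 0.34 × 122 = 41.480
  age 3: 0.12 × 345 = 41.400
  age 4: 0.06 × 690 = 41.400
  age 5: 0.03 × 1380 = 41.400
  age 6: 0.01 × 4500 = 45.000
Maximum at age 6 (45.000).

6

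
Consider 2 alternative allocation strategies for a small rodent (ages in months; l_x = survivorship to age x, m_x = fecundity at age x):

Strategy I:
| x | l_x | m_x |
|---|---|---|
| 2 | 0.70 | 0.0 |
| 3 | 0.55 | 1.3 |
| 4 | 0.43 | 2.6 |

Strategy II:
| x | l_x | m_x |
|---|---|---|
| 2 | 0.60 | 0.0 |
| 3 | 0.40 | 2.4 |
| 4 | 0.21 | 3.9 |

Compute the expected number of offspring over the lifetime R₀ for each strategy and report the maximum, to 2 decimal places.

1.83

Strategy I: R₀ = 0.70×0.0 + 0.55×1.3 + 0.43×2.6 = 1.8330
Strategy II: R₀ = 0.60×0.0 + 0.40×2.4 + 0.21×3.9 = 1.7790
Highest R₀: strategy I with 1.8330.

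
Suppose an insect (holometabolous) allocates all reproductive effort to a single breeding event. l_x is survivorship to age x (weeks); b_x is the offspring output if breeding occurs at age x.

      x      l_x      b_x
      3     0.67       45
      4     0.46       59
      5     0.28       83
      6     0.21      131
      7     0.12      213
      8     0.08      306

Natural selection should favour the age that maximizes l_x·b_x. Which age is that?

Expected offspring if breeding at age x = l_x × b_x:
  age 3: 0.67 × 45 = 30.150
  age 4: 0.46 × 59 = 27.140
  age 5: 0.28 × 83 = 23.240
  age 6: 0.21 × 131 = 27.510
  age 7: 0.12 × 213 = 25.560
  age 8: 0.08 × 306 = 24.480
Maximum at age 3 (30.150).

3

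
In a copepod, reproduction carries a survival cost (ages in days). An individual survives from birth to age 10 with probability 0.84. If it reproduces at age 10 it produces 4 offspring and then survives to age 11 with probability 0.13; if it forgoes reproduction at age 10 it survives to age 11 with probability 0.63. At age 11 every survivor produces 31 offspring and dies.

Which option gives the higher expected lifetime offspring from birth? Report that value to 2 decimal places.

16.41

breed at age 10: R₀ = 0.84 × (4 + 0.13 × 31) = 0.84 × 8.0300 = 6.7452
delay to age 11: R₀ = 0.84 × (0.63 × 31) = 0.84 × 19.5300 = 16.4052
Higher: delay to age 11 (16.4052).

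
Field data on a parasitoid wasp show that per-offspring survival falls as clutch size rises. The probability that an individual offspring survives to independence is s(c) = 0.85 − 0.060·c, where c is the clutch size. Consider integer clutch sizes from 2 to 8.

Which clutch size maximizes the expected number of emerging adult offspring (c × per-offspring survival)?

7

Expected emerging adult offspring = c × s(c):
  c=2: 2 × 0.730 = 1.460
  c=3: 3 × 0.670 = 2.010
  c=4: 4 × 0.610 = 2.440
  c=5: 5 × 0.550 = 2.750
  c=6: 6 × 0.490 = 2.940
  c=7: 7 × 0.430 = 3.010
  c=8: 8 × 0.370 = 2.960
Maximum at c = 7 (3.010 emerging adult offspring).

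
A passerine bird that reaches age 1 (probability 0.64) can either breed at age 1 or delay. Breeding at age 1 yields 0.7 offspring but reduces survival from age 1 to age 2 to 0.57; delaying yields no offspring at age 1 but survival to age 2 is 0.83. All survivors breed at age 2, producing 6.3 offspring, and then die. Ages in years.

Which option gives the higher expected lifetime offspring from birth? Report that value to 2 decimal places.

breed at age 1: R₀ = 0.64 × (0.7 + 0.57 × 6.3) = 0.64 × 4.2910 = 2.7462
delay to age 2: R₀ = 0.64 × (0.83 × 6.3) = 0.64 × 5.2290 = 3.3466
Higher: delay to age 2 (3.3466).

3.35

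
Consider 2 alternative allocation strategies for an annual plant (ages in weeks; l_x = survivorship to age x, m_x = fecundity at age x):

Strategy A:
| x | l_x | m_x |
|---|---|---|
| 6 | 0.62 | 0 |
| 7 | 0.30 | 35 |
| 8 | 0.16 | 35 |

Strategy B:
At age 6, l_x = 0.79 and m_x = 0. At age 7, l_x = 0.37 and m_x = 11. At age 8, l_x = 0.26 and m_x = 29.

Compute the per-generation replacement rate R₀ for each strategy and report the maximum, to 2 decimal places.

16.10

Strategy A: R₀ = 0.62×0 + 0.30×35 + 0.16×35 = 16.1000
Strategy B: R₀ = 0.79×0 + 0.37×11 + 0.26×29 = 11.6100
Highest R₀: strategy A with 16.1000.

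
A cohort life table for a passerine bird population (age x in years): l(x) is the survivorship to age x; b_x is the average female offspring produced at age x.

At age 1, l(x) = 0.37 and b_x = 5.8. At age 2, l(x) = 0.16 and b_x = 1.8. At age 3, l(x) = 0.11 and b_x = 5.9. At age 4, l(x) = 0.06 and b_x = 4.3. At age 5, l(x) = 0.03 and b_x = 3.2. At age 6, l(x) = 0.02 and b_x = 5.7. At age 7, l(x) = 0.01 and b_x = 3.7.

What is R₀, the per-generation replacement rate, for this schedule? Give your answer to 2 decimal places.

3.59

R₀ = Σ l(x) b_x:
  age 1: 0.37 × 5.8 = 2.1460
  age 2: 0.16 × 1.8 = 0.2880
  age 3: 0.11 × 5.9 = 0.6490
  age 4: 0.06 × 4.3 = 0.2580
  age 5: 0.03 × 3.2 = 0.0960
  age 6: 0.02 × 5.7 = 0.1140
  age 7: 0.01 × 3.7 = 0.0370
R₀ = 2.1460 + 0.2880 + 0.6490 + 0.2580 + 0.0960 + 0.1140 + 0.0370 = 3.5880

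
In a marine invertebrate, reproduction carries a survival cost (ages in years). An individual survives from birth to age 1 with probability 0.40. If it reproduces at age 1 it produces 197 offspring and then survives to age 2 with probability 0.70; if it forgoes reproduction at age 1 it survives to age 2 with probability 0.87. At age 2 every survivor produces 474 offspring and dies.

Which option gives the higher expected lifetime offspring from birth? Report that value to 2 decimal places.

breed at age 1: R₀ = 0.40 × (197 + 0.70 × 474) = 0.40 × 528.8000 = 211.5200
delay to age 2: R₀ = 0.40 × (0.87 × 474) = 0.40 × 412.3800 = 164.9520
Higher: breed at age 1 (211.5200).

211.52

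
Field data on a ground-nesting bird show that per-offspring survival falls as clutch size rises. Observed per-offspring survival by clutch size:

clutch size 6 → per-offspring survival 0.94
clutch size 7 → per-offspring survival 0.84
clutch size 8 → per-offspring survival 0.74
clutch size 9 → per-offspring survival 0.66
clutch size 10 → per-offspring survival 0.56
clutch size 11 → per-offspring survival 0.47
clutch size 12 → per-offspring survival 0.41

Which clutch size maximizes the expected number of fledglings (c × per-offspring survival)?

9

Expected fledglings = c × s(c):
  c=6: 6 × 0.94 = 5.640
  c=7: 7 × 0.84 = 5.880
  c=8: 8 × 0.74 = 5.920
  c=9: 9 × 0.66 = 5.940
  c=10: 10 × 0.56 = 5.600
  c=11: 11 × 0.47 = 5.170
  c=12: 12 × 0.41 = 4.920
Maximum at c = 9 (5.940 fledglings).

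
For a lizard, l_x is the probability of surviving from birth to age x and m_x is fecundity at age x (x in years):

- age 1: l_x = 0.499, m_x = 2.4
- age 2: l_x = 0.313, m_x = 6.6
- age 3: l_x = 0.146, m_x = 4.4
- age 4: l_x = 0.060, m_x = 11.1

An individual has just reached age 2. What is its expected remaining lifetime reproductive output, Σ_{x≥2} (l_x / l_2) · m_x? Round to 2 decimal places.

10.78

l_2 = 0.313. Conditional survival from age 2 to x is l_x / l_2.
  x=2: (0.313/0.313) × 6.6 = 6.6000
  x=3: (0.146/0.313) × 4.4 = 2.0524
  x=4: (0.060/0.313) × 11.1 = 2.1278
Sum = 6.6000 + 2.0524 + 2.1278 = 10.7802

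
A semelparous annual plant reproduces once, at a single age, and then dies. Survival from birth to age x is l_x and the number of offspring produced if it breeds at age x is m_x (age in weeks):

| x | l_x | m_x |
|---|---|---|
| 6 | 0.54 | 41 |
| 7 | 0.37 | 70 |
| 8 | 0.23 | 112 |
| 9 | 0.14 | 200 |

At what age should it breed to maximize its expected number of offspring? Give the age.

9

Expected offspring if breeding at age x = l_x × m_x:
  age 6: 0.54 × 41 = 22.140
  age 7: 0.37 × 70 = 25.900
  age 8: 0.23 × 112 = 25.760
  age 9: 0.14 × 200 = 28.000
Maximum at age 9 (28.000).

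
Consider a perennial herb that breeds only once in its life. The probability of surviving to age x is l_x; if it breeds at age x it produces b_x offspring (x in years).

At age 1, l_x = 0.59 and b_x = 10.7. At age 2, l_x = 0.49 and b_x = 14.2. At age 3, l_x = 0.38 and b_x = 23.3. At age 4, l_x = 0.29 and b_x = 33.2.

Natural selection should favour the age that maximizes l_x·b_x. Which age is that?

4

Expected offspring if breeding at age x = l_x × b_x:
  age 1: 0.59 × 10.7 = 6.313
  age 2: 0.49 × 14.2 = 6.958
  age 3: 0.38 × 23.3 = 8.854
  age 4: 0.29 × 33.2 = 9.628
Maximum at age 4 (9.628).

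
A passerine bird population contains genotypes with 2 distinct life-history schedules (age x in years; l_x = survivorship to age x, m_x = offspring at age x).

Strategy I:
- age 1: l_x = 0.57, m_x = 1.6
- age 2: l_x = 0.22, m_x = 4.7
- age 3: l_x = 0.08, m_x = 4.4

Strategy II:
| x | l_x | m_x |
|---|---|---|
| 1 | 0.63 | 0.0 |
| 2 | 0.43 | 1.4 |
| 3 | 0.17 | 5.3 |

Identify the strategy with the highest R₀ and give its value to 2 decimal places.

2.30

Strategy I: R₀ = 0.57×1.6 + 0.22×4.7 + 0.08×4.4 = 2.2980
Strategy II: R₀ = 0.63×0.0 + 0.43×1.4 + 0.17×5.3 = 1.5030
Highest R₀: strategy I with 2.2980.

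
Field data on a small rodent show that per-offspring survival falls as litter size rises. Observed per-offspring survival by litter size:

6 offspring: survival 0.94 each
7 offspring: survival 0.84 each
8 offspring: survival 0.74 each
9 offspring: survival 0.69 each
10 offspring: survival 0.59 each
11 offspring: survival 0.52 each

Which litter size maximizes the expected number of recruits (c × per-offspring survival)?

9

Expected recruits = c × s(c):
  c=6: 6 × 0.94 = 5.640
  c=7: 7 × 0.84 = 5.880
  c=8: 8 × 0.74 = 5.920
  c=9: 9 × 0.69 = 6.210
  c=10: 10 × 0.59 = 5.900
  c=11: 11 × 0.52 = 5.720
Maximum at c = 9 (6.210 recruits).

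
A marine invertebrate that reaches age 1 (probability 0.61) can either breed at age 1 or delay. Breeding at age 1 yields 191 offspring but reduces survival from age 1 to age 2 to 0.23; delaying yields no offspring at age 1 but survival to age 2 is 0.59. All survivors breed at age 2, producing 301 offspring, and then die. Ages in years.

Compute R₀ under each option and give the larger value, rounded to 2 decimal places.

breed at age 1: R₀ = 0.61 × (191 + 0.23 × 301) = 0.61 × 260.2300 = 158.7403
delay to age 2: R₀ = 0.61 × (0.59 × 301) = 0.61 × 177.5900 = 108.3299
Higher: breed at age 1 (158.7403).

158.74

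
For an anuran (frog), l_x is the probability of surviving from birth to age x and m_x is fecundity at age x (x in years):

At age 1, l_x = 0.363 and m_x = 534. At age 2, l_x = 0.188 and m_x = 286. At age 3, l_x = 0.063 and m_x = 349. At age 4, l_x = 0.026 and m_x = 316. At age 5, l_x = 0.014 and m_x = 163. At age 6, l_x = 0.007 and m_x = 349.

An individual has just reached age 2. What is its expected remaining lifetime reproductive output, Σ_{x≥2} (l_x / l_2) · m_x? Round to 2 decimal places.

l_2 = 0.188. Conditional survival from age 2 to x is l_x / l_2.
  x=2: (0.188/0.188) × 286 = 286.0000
  x=3: (0.063/0.188) × 349 = 116.9521
  x=4: (0.026/0.188) × 316 = 43.7021
  x=5: (0.014/0.188) × 163 = 12.1383
  x=6: (0.007/0.188) × 349 = 12.9947
Sum = 286.0000 + 116.9521 + 43.7021 + 12.1383 + 12.9947 = 471.7872

471.79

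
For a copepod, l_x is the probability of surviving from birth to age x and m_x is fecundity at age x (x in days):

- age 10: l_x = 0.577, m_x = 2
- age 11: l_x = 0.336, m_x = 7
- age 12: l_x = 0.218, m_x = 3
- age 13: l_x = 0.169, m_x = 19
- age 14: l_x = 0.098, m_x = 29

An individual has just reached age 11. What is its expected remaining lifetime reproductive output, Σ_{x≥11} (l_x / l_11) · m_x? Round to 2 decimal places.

26.96

l_11 = 0.336. Conditional survival from age 11 to x is l_x / l_11.
  x=11: (0.336/0.336) × 7 = 7.0000
  x=12: (0.218/0.336) × 3 = 1.9464
  x=13: (0.169/0.336) × 19 = 9.5565
  x=14: (0.098/0.336) × 29 = 8.4583
Sum = 7.0000 + 1.9464 + 9.5565 + 8.4583 = 26.9613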